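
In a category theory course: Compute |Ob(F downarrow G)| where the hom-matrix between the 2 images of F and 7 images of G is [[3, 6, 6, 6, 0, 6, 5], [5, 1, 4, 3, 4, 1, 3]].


Objects of (F downarrow G) are triples (a, b, h: F(a)->G(b)).
The count equals the sum of all entries in the hom-matrix.
sum(row 0) = 32
sum(row 1) = 21
Grand total = 53

53


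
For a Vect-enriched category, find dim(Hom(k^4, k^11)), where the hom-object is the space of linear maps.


In Vect-enriched categories, Hom(k^n, k^m) is the space of m x n matrices.
dim(Hom(k^4, k^11)) = 11 * 4 = 44

44


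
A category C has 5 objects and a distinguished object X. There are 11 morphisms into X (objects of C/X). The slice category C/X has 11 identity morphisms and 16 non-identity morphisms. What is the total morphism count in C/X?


In the slice category C/X, objects are morphisms to X.
Identity morphisms: 11 (one per object of C/X).
Non-identity morphisms: 16.
Total = 11 + 16 = 27

27


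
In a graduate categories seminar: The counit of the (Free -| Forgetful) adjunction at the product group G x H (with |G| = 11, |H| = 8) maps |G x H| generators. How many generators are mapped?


The counit epsilon_K: F(U(K)) -> K of the Free-Forgetful adjunction
maps |K| generators of F(U(K)) into K. For K = G x H (the product group),
|G x H| = |G| * |H|.
Total generators mapped = 11 * 8 = 88.

88


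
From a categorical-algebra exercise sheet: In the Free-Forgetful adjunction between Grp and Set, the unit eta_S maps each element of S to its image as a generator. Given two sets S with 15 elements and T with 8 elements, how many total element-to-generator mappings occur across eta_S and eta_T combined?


The unit eta_X: X -> U(F(X)) of the Free-Forgetful adjunction
maps each element of X to a generator of F(X). For X = S + T (disjoint
union in Set), |S + T| = |S| + |T|.
Total mappings = 15 + 8 = 23.

23


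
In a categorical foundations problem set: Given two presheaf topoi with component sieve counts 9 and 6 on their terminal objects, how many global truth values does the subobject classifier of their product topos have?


In a product of presheaf topoi E_1 x E_2, the subobject classifier
is Omega = Omega_1 x Omega_2 (componentwise), so
|Omega(top)| = |Omega_1(top_1)| * |Omega_2(top_2)|.
= 9 * 6 = 54.

54


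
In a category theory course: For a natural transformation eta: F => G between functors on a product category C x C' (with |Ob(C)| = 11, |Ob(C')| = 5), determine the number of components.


A natural transformation eta: F => G assigns one component morphism per
object of the domain category.
The domain is the product category C x C', so
|Ob(C x C')| = |Ob(C)| * |Ob(C')| = 11 * 5 = 55.
Therefore eta has 55 component morphisms.

55


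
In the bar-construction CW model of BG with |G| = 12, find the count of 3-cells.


In the bar-construction CW model of BG, the n-cells are indexed by
n-tuples [g_1|...|g_n] of non-identity elements of G (degenerate
simplices with some g_i = e do not contribute cells), so there are
(|G| - 1)^n n-cells.
For dim = 3 with |G| = 12:
cells = (12 - 1)^3 = 11^3 = 1331

1331


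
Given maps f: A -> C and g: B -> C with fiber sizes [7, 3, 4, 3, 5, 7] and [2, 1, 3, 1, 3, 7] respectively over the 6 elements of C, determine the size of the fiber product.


The pullback A x_C B consists of pairs (a, b) with f(a) = g(b).
For each element c in C, the fiber product has |f^-1(c)| * |g^-1(c)| elements.
Summing over C: 7 * 2 + 3 * 1 + 4 * 3 + 3 * 1 + 5 * 3 + 7 * 7
= 14 + 3 + 12 + 3 + 15 + 49 = 96

96


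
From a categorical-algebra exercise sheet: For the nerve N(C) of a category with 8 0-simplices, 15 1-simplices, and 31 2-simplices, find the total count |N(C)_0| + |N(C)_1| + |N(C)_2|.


The 2-skeleton of the nerve N(C) consists of simplices in dimensions 0, 1, 2:
  |N(C)_0| = 8 (objects)
  |N(C)_1| = 15 (morphisms)
  |N(C)_2| = 31 (composable pairs)
Total = 8 + 15 + 31 = 54

54


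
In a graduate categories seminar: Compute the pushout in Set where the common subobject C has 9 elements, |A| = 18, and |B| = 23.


The pushout A +_C B identifies the images of C in A and B.
|A +_C B| = |A| + |B| - |C| (for injections).
= 18 + 23 - 9 = 32

32


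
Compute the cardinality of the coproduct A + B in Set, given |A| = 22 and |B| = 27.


In Set, the coproduct A + B is the disjoint union.
|A + B| = |A| + |B| = 22 + 27 = 49

49


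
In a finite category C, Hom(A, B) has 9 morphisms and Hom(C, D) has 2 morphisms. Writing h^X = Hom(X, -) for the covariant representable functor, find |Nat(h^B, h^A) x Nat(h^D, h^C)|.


By the Yoneda lemma, Nat(h^B, h^A) is isomorphic to Hom(A, B),
so |Nat(h^B, h^A)| = |Hom(A, B)| and |Nat(h^D, h^C)| = |Hom(C, D)|.
|Hom(A, B)| = 9, |Hom(C, D)| = 2.
|Nat(h^B, h^A) x Nat(h^D, h^C)| = 9 * 2 = 18

18


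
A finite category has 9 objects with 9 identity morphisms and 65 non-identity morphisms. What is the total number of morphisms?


Each object has an identity morphism, giving 9 identities.
Adding the 65 non-identity morphisms:
Total = 9 + 65 = 74

74


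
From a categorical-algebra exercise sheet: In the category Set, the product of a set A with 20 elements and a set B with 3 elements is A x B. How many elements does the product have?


In Set, the product A x B is the Cartesian product.
By the universal property, |A x B| = |A| * |B|.
|A x B| = 20 * 3 = 60

60


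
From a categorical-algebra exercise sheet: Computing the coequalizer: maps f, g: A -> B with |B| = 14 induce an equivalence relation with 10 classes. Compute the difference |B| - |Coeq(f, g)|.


The coequalizer Coeq(f, g) = B / ~ has one element per equivalence class.
|B| = 14, |Coeq(f, g)| = 10.
|B| - |Coeq(f, g)| = 14 - 10 = 4.

4


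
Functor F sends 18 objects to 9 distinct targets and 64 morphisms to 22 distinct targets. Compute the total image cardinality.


The image of F consists of distinct objects and distinct morphisms.
|Im(F)| on objects = 9
|Im(F)| on morphisms = 22
Total image cardinality = 9 + 22 = 31

31


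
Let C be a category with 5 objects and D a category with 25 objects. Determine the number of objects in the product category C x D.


The product category C x D has objects that are pairs (c, d).
Number of pairs = |Ob(C)| * |Ob(D)| = 5 * 25 = 125

125


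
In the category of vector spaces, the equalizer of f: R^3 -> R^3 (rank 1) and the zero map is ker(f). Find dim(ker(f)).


The equalizer of f and the zero map is ker(f).
By the rank-nullity theorem: dim(ker(f)) = dim(domain) - rank(f).
dim(ker(f)) = 3 - 1 = 2

2


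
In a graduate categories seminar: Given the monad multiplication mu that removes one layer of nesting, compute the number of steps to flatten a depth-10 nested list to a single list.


Each application of mu: T^2 -> T removes one layer of nesting.
Starting at depth 10 (i.e., T^10(X)), we need to reach T(X).
Number of mu applications = 10 - 1 = 9

9


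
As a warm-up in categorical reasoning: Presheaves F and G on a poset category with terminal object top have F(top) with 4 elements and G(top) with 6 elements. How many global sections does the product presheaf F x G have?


Global sections of a presheaf on a poset with terminal top satisfy
Gamma(H) ~ H(top). Presheaves admit pointwise products, so
(F x G)(top) = F(top) x G(top) (Cartesian product).
|Gamma(F x G)| = |F(top)| * |G(top)| = 4 * 6 = 24.

24


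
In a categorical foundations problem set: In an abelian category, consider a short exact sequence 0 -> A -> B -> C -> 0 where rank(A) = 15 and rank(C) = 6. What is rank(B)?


For a short exact sequence 0 -> A -> B -> C -> 0,
rank is additive: rank(B) = rank(A) + rank(C).
rank(B) = 15 + 6 = 21

21


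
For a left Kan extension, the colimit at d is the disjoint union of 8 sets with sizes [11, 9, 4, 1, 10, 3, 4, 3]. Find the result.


Pointwise, the left Kan extension (Lan_F H)(d) is the colimit, indexed
by the comma category (F downarrow d), of H composed with the
projection (F downarrow d) -> C. Here that colimit is given
as a coproduct (disjoint union) of sets, so its cardinality is the
sum of the sizes of the summands.
Coproduct of sets with sizes: 11 + 9 + 4 + 1 + 10 + 3 + 4 + 3
= 45

45


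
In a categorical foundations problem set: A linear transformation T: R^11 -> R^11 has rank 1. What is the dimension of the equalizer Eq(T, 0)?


The equalizer of f and the zero map is ker(f).
By the rank-nullity theorem: dim(ker(f)) = dim(domain) - rank(f).
dim(ker(f)) = 11 - 1 = 10

10


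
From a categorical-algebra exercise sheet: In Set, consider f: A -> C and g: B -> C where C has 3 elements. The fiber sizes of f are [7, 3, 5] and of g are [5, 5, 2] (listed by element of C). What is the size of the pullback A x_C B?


The pullback A x_C B consists of pairs (a, b) with f(a) = g(b).
For each element c in C, the fiber product has |f^-1(c)| * |g^-1(c)| elements.
Summing over C: 7 * 5 + 3 * 5 + 5 * 2
= 35 + 15 + 10 = 60

60


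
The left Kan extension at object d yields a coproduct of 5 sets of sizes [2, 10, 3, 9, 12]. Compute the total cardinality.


Pointwise, the left Kan extension (Lan_F H)(d) is the colimit, indexed
by the comma category (F downarrow d), of H composed with the
projection (F downarrow d) -> C. Here that colimit is given
as a coproduct (disjoint union) of sets, so its cardinality is the
sum of the sizes of the summands.
Coproduct of sets with sizes: 2 + 10 + 3 + 9 + 12
= 36

36


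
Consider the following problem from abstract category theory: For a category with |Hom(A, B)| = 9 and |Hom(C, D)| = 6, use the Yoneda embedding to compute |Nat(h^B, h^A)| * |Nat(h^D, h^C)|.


By the Yoneda lemma, Nat(h^B, h^A) is isomorphic to Hom(A, B),
so |Nat(h^B, h^A)| = |Hom(A, B)| and |Nat(h^D, h^C)| = |Hom(C, D)|.
|Hom(A, B)| = 9, |Hom(C, D)| = 6.
|Nat(h^B, h^A) x Nat(h^D, h^C)| = 9 * 6 = 54

54


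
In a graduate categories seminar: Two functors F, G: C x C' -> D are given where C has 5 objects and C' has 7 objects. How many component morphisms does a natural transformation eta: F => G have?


A natural transformation eta: F => G assigns one component morphism per
object of the domain category.
The domain is the product category C x C', so
|Ob(C x C')| = |Ob(C)| * |Ob(C')| = 5 * 7 = 35.
Therefore eta has 35 component morphisms.

35


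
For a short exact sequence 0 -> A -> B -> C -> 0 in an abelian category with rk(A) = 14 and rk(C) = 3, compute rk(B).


For a short exact sequence 0 -> A -> B -> C -> 0,
rank is additive: rank(B) = rank(A) + rank(C).
rank(B) = 14 + 3 = 17

17


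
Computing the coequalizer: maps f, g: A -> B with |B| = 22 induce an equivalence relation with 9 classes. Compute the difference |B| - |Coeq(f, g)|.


The coequalizer Coeq(f, g) = B / ~ has one element per equivalence class.
|B| = 22, |Coeq(f, g)| = 9.
|B| - |Coeq(f, g)| = 22 - 9 = 13.

13


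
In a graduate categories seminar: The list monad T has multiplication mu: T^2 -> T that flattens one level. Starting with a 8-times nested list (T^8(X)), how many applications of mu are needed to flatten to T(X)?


Each application of mu: T^2 -> T removes one layer of nesting.
Starting at depth 8 (i.e., T^8(X)), we need to reach T(X).
Number of mu applications = 8 - 1 = 7

7


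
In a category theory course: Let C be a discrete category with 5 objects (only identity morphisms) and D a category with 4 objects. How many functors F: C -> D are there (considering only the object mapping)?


A functor from a discrete category C to D is determined by
where each object maps. Each of the 5 objects of C can map
to any of the 4 objects of D independently.
Number of functors = 4^5 = 1024

1024


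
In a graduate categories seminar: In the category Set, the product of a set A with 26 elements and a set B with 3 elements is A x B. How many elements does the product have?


In Set, the product A x B is the Cartesian product.
By the universal property, |A x B| = |A| * |B|.
|A x B| = 26 * 3 = 78

78


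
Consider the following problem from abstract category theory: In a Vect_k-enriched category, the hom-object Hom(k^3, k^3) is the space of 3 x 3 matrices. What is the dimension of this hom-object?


In Vect-enriched categories, Hom(k^n, k^m) is the space of m x n matrices.
dim(Hom(k^3, k^3)) = 3 * 3 = 9

9


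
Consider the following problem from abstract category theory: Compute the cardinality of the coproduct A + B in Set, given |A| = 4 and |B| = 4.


In Set, the coproduct A + B is the disjoint union.
|A + B| = |A| + |B| = 4 + 4 = 8

8


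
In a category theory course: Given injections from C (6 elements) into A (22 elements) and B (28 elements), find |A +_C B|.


The pushout A +_C B identifies the images of C in A and B.
|A +_C B| = |A| + |B| - |C| (for injections).
= 22 + 28 - 6 = 44

44


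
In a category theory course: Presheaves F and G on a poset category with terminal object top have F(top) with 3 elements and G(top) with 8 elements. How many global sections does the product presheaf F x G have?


Global sections of a presheaf on a poset with terminal top satisfy
Gamma(H) ~ H(top). Presheaves admit pointwise products, so
(F x G)(top) = F(top) x G(top) (Cartesian product).
|Gamma(F x G)| = |F(top)| * |G(top)| = 3 * 8 = 24.

24


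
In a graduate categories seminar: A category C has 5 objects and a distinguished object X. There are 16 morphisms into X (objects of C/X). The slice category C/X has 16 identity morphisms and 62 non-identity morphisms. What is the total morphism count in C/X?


In the slice category C/X, objects are morphisms to X.
Identity morphisms: 16 (one per object of C/X).
Non-identity morphisms: 62.
Total = 16 + 62 = 78

78


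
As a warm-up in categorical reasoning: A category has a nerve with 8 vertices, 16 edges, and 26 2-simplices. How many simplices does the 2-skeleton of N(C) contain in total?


The 2-skeleton of the nerve N(C) consists of simplices in dimensions 0, 1, 2:
  |N(C)_0| = 8 (objects)
  |N(C)_1| = 16 (morphisms)
  |N(C)_2| = 26 (composable pairs)
Total = 8 + 16 + 26 = 50

50


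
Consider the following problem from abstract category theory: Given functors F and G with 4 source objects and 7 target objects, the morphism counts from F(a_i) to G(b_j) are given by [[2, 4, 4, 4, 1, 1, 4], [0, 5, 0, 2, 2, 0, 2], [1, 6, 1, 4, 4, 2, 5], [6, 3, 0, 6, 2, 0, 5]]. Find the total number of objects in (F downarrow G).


Objects of (F downarrow G) are triples (a, b, h: F(a)->G(b)).
The count equals the sum of all entries in the hom-matrix.
sum(row 0) = 20
sum(row 1) = 11
sum(row 2) = 23
sum(row 3) = 22
Grand total = 76

76


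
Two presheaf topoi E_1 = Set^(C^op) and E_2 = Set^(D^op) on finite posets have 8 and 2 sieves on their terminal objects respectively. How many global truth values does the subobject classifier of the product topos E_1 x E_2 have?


In a product of presheaf topoi E_1 x E_2, the subobject classifier
is Omega = Omega_1 x Omega_2 (componentwise), so
|Omega(top)| = |Omega_1(top_1)| * |Omega_2(top_2)|.
= 8 * 2 = 16.

16


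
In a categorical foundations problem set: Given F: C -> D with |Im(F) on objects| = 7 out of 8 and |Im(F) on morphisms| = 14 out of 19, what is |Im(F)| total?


The image of F consists of distinct objects and distinct morphisms.
|Im(F)| on objects = 7
|Im(F)| on morphisms = 14
Total image cardinality = 7 + 14 = 21

21


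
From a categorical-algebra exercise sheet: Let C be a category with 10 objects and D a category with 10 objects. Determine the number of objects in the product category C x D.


The product category C x D has objects that are pairs (c, d).
Number of pairs = |Ob(C)| * |Ob(D)| = 10 * 10 = 100

100


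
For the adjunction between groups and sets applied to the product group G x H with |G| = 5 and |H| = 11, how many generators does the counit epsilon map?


The counit epsilon_K: F(U(K)) -> K of the Free-Forgetful adjunction
maps |K| generators of F(U(K)) into K. For K = G x H (the product group),
|G x H| = |G| * |H|.
Total generators mapped = 5 * 11 = 55.

55


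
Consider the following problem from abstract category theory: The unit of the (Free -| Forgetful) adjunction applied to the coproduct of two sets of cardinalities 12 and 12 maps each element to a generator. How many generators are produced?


The unit eta_X: X -> U(F(X)) of the Free-Forgetful adjunction
maps each element of X to a generator of F(X). For X = S + T (disjoint
union in Set), |S + T| = |S| + |T|.
Total mappings = 12 + 12 = 24.

24


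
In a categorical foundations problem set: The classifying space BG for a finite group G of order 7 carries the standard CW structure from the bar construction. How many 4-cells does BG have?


In the bar-construction CW model of BG, the n-cells are indexed by
n-tuples [g_1|...|g_n] of non-identity elements of G (degenerate
simplices with some g_i = e do not contribute cells), so there are
(|G| - 1)^n n-cells.
For dim = 4 with |G| = 7:
cells = (7 - 1)^4 = 6^4 = 1296

1296


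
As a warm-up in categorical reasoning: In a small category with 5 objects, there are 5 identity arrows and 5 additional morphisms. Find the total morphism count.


Each object has an identity morphism, giving 5 identities.
Adding the 5 non-identity morphisms:
Total = 5 + 5 = 10

10


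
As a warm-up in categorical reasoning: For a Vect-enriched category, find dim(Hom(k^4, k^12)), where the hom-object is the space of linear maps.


In Vect-enriched categories, Hom(k^n, k^m) is the space of m x n matrices.
dim(Hom(k^4, k^12)) = 12 * 4 = 48

48


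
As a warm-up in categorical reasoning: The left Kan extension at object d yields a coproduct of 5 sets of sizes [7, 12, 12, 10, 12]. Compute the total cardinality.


Pointwise, the left Kan extension (Lan_F H)(d) is the colimit, indexed
by the comma category (F downarrow d), of H composed with the
projection (F downarrow d) -> C. Here that colimit is given
as a coproduct (disjoint union) of sets, so its cardinality is the
sum of the sizes of the summands.
Coproduct of sets with sizes: 7 + 12 + 12 + 10 + 12
= 53

53


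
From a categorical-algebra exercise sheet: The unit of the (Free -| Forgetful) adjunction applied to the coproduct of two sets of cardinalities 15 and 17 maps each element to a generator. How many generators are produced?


The unit eta_X: X -> U(F(X)) of the Free-Forgetful adjunction
maps each element of X to a generator of F(X). For X = S + T (disjoint
union in Set), |S + T| = |S| + |T|.
Total mappings = 15 + 17 = 32.

32


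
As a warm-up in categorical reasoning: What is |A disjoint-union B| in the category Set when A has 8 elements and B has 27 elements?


In Set, the coproduct A + B is the disjoint union.
|A + B| = |A| + |B| = 8 + 27 = 35

35


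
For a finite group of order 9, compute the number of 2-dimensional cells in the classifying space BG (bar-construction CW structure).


In the bar-construction CW model of BG, the n-cells are indexed by
n-tuples [g_1|...|g_n] of non-identity elements of G (degenerate
simplices with some g_i = e do not contribute cells), so there are
(|G| - 1)^n n-cells.
For dim = 2 with |G| = 9:
cells = (9 - 1)^2 = 8^2 = 64

64


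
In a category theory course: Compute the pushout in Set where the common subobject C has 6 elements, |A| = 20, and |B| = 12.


The pushout A +_C B identifies the images of C in A and B.
|A +_C B| = |A| + |B| - |C| (for injections).
= 20 + 12 - 6 = 26

26


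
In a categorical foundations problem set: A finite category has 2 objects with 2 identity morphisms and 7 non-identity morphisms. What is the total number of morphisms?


Each object has an identity morphism, giving 2 identities.
Adding the 7 non-identity morphisms:
Total = 2 + 7 = 9

9


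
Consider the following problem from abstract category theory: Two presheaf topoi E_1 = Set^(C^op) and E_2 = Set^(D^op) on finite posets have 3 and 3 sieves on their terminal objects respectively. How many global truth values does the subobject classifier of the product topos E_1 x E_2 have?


In a product of presheaf topoi E_1 x E_2, the subobject classifier
is Omega = Omega_1 x Omega_2 (componentwise), so
|Omega(top)| = |Omega_1(top_1)| * |Omega_2(top_2)|.
= 3 * 3 = 9.

9


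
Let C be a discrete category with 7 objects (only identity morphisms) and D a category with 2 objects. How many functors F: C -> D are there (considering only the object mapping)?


A functor from a discrete category C to D is determined by
where each object maps. Each of the 7 objects of C can map
to any of the 2 objects of D independently.
Number of functors = 2^7 = 128

128


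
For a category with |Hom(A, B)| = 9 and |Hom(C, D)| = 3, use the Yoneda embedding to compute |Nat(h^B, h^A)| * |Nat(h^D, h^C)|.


By the Yoneda lemma, Nat(h^B, h^A) is isomorphic to Hom(A, B),
so |Nat(h^B, h^A)| = |Hom(A, B)| and |Nat(h^D, h^C)| = |Hom(C, D)|.
|Hom(A, B)| = 9, |Hom(C, D)| = 3.
|Nat(h^B, h^A) x Nat(h^D, h^C)| = 9 * 3 = 27

27


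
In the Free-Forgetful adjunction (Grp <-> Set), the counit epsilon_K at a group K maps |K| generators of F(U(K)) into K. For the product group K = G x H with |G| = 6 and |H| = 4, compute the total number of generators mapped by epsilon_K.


The counit epsilon_K: F(U(K)) -> K of the Free-Forgetful adjunction
maps |K| generators of F(U(K)) into K. For K = G x H (the product group),
|G x H| = |G| * |H|.
Total generators mapped = 6 * 4 = 24.

24


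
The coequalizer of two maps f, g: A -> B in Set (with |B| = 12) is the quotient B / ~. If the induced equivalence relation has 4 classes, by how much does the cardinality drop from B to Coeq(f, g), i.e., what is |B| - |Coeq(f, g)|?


The coequalizer Coeq(f, g) = B / ~ has one element per equivalence class.
|B| = 12, |Coeq(f, g)| = 4.
|B| - |Coeq(f, g)| = 12 - 4 = 8.

8


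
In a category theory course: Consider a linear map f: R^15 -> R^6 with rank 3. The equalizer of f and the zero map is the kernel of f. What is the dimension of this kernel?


The equalizer of f and the zero map is ker(f).
By the rank-nullity theorem: dim(ker(f)) = dim(domain) - rank(f).
dim(ker(f)) = 15 - 3 = 12

12


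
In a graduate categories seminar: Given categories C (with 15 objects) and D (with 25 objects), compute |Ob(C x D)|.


The product category C x D has objects that are pairs (c, d).
Number of pairs = |Ob(C)| * |Ob(D)| = 15 * 25 = 375

375


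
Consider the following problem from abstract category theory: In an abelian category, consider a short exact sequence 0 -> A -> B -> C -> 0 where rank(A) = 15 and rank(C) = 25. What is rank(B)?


For a short exact sequence 0 -> A -> B -> C -> 0,
rank is additive: rank(B) = rank(A) + rank(C).
rank(B) = 15 + 25 = 40

40


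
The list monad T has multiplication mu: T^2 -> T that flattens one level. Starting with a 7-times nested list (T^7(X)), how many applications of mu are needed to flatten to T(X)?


Each application of mu: T^2 -> T removes one layer of nesting.
Starting at depth 7 (i.e., T^7(X)), we need to reach T(X).
Number of mu applications = 7 - 1 = 6

6


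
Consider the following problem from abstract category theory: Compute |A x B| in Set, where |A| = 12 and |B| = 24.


In Set, the product A x B is the Cartesian product.
By the universal property, |A x B| = |A| * |B|.
|A x B| = 12 * 24 = 288

288


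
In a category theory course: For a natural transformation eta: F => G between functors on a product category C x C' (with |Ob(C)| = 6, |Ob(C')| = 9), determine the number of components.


A natural transformation eta: F => G assigns one component morphism per
object of the domain category.
The domain is the product category C x C', so
|Ob(C x C')| = |Ob(C)| * |Ob(C')| = 6 * 9 = 54.
Therefore eta has 54 component morphisms.

54


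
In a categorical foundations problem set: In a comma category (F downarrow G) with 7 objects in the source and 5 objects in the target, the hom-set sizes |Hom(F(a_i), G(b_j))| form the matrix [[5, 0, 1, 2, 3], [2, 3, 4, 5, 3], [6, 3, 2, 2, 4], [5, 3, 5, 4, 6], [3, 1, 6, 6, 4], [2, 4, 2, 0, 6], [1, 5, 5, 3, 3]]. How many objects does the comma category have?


Objects of (F downarrow G) are triples (a, b, h: F(a)->G(b)).
The count equals the sum of all entries in the hom-matrix.
sum(row 0) = 11
sum(row 1) = 17
sum(row 2) = 17
sum(row 3) = 23
sum(row 4) = 20
sum(row 5) = 14
sum(row 6) = 17
Grand total = 119

119


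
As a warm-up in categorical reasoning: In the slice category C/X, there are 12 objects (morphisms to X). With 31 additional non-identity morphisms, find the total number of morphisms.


In the slice category C/X, objects are morphisms to X.
Identity morphisms: 12 (one per object of C/X).
Non-identity morphisms: 31.
Total = 12 + 31 = 43

43


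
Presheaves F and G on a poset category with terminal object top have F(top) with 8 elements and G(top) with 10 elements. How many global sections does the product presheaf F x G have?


Global sections of a presheaf on a poset with terminal top satisfy
Gamma(H) ~ H(top). Presheaves admit pointwise products, so
(F x G)(top) = F(top) x G(top) (Cartesian product).
|Gamma(F x G)| = |F(top)| * |G(top)| = 8 * 10 = 80.

80


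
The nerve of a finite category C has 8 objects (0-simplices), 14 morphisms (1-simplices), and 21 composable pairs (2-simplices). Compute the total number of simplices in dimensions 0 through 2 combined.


The 2-skeleton of the nerve N(C) consists of simplices in dimensions 0, 1, 2:
  |N(C)_0| = 8 (objects)
  |N(C)_1| = 14 (morphisms)
  |N(C)_2| = 21 (composable pairs)
Total = 8 + 14 + 21 = 43

43


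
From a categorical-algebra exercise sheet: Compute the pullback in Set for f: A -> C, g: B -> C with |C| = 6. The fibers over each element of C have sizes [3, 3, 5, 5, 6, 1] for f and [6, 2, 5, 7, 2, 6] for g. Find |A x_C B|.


The pullback A x_C B consists of pairs (a, b) with f(a) = g(b).
For each element c in C, the fiber product has |f^-1(c)| * |g^-1(c)| elements.
Summing over C: 3 * 6 + 3 * 2 + 5 * 5 + 5 * 7 + 6 * 2 + 1 * 6
= 18 + 6 + 25 + 35 + 12 + 6 = 102

102


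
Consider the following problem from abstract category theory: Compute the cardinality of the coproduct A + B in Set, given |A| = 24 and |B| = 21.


In Set, the coproduct A + B is the disjoint union.
|A + B| = |A| + |B| = 24 + 21 = 45

45


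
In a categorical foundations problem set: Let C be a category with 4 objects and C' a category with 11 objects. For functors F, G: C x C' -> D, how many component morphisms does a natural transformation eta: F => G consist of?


A natural transformation eta: F => G assigns one component morphism per
object of the domain category.
The domain is the product category C x C', so
|Ob(C x C')| = |Ob(C)| * |Ob(C')| = 4 * 11 = 44.
Therefore eta has 44 component morphisms.

44


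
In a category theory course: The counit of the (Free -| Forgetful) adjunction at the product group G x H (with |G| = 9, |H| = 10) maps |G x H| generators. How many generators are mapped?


The counit epsilon_K: F(U(K)) -> K of the Free-Forgetful adjunction
maps |K| generators of F(U(K)) into K. For K = G x H (the product group),
|G x H| = |G| * |H|.
Total generators mapped = 9 * 10 = 90.

90


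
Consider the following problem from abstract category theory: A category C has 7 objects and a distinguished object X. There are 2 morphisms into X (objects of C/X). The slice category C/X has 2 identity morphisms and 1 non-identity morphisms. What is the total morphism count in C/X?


In the slice category C/X, objects are morphisms to X.
Identity morphisms: 2 (one per object of C/X).
Non-identity morphisms: 1.
Total = 2 + 1 = 3

3


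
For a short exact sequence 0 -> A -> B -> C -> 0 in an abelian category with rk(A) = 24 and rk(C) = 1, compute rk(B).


For a short exact sequence 0 -> A -> B -> C -> 0,
rank is additive: rank(B) = rank(A) + rank(C).
rank(B) = 24 + 1 = 25

25


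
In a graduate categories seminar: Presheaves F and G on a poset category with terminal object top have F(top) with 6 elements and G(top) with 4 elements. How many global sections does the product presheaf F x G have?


Global sections of a presheaf on a poset with terminal top satisfy
Gamma(H) ~ H(top). Presheaves admit pointwise products, so
(F x G)(top) = F(top) x G(top) (Cartesian product).
|Gamma(F x G)| = |F(top)| * |G(top)| = 6 * 4 = 24.

24


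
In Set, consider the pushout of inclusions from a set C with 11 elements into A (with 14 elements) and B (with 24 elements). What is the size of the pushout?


The pushout A +_C B identifies the images of C in A and B.
|A +_C B| = |A| + |B| - |C| (for injections).
= 14 + 24 - 11 = 27

27


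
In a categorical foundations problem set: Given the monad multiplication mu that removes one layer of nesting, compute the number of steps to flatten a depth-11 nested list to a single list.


Each application of mu: T^2 -> T removes one layer of nesting.
Starting at depth 11 (i.e., T^11(X)), we need to reach T(X).
Number of mu applications = 11 - 1 = 10

10


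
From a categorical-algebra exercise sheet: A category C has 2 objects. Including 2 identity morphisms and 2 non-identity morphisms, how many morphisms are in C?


Each object has an identity morphism, giving 2 identities.
Adding the 2 non-identity morphisms:
Total = 2 + 2 = 4

4


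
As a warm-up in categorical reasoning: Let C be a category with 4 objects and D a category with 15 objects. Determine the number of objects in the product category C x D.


The product category C x D has objects that are pairs (c, d).
Number of pairs = |Ob(C)| * |Ob(D)| = 4 * 15 = 60

60


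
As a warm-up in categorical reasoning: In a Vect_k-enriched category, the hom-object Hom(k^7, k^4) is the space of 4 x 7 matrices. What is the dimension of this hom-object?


In Vect-enriched categories, Hom(k^n, k^m) is the space of m x n matrices.
dim(Hom(k^7, k^4)) = 4 * 7 = 28

28


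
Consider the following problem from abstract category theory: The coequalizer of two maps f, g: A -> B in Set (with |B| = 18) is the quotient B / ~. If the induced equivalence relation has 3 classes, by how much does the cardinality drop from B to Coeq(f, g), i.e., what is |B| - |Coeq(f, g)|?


The coequalizer Coeq(f, g) = B / ~ has one element per equivalence class.
|B| = 18, |Coeq(f, g)| = 3.
|B| - |Coeq(f, g)| = 18 - 3 = 15.

15


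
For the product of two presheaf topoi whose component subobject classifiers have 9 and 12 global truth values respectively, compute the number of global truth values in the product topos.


In a product of presheaf topoi E_1 x E_2, the subobject classifier
is Omega = Omega_1 x Omega_2 (componentwise), so
|Omega(top)| = |Omega_1(top_1)| * |Omega_2(top_2)|.
= 9 * 12 = 108.

108


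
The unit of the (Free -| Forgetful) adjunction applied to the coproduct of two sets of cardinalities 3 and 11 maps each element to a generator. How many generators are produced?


The unit eta_X: X -> U(F(X)) of the Free-Forgetful adjunction
maps each element of X to a generator of F(X). For X = S + T (disjoint
union in Set), |S + T| = |S| + |T|.
Total mappings = 3 + 11 = 14.

14


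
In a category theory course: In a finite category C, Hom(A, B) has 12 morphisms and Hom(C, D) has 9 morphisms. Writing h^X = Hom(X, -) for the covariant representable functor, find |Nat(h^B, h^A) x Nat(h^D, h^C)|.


By the Yoneda lemma, Nat(h^B, h^A) is isomorphic to Hom(A, B),
so |Nat(h^B, h^A)| = |Hom(A, B)| and |Nat(h^D, h^C)| = |Hom(C, D)|.
|Hom(A, B)| = 12, |Hom(C, D)| = 9.
|Nat(h^B, h^A) x Nat(h^D, h^C)| = 12 * 9 = 108

108


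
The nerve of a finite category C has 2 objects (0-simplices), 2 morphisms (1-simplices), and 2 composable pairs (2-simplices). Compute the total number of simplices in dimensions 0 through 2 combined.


The 2-skeleton of the nerve N(C) consists of simplices in dimensions 0, 1, 2:
  |N(C)_0| = 2 (objects)
  |N(C)_1| = 2 (morphisms)
  |N(C)_2| = 2 (composable pairs)
Total = 2 + 2 + 2 = 6

6


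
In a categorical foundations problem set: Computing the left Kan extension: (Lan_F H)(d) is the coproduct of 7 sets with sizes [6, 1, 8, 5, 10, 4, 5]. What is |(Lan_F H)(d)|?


Pointwise, the left Kan extension (Lan_F H)(d) is the colimit, indexed
by the comma category (F downarrow d), of H composed with the
projection (F downarrow d) -> C. Here that colimit is given
as a coproduct (disjoint union) of sets, so its cardinality is the
sum of the sizes of the summands.
Coproduct of sets with sizes: 6 + 1 + 8 + 5 + 10 + 4 + 5
= 39

39


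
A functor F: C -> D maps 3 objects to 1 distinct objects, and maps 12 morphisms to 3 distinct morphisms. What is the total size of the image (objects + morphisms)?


The image of F consists of distinct objects and distinct morphisms.
|Im(F)| on objects = 1
|Im(F)| on morphisms = 3
Total image cardinality = 1 + 3 = 4

4


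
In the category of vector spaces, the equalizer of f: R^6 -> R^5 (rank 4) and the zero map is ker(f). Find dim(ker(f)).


The equalizer of f and the zero map is ker(f).
By the rank-nullity theorem: dim(ker(f)) = dim(domain) - rank(f).
dim(ker(f)) = 6 - 4 = 2

2


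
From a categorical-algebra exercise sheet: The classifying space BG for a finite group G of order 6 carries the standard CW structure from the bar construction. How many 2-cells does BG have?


In the bar-construction CW model of BG, the n-cells are indexed by
n-tuples [g_1|...|g_n] of non-identity elements of G (degenerate
simplices with some g_i = e do not contribute cells), so there are
(|G| - 1)^n n-cells.
For dim = 2 with |G| = 6:
cells = (6 - 1)^2 = 5^2 = 25

25


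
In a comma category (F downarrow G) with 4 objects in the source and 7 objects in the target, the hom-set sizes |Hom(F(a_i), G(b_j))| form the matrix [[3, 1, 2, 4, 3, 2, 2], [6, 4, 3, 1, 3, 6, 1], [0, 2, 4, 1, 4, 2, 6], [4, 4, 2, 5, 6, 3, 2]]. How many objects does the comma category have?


Objects of (F downarrow G) are triples (a, b, h: F(a)->G(b)).
The count equals the sum of all entries in the hom-matrix.
sum(row 0) = 17
sum(row 1) = 24
sum(row 2) = 19
sum(row 3) = 26
Grand total = 86

86


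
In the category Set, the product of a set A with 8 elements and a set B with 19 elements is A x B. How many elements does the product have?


In Set, the product A x B is the Cartesian product.
By the universal property, |A x B| = |A| * |B|.
|A x B| = 8 * 19 = 152

152


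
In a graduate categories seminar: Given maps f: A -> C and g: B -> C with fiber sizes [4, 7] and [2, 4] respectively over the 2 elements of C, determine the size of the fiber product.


The pullback A x_C B consists of pairs (a, b) with f(a) = g(b).
For each element c in C, the fiber product has |f^-1(c)| * |g^-1(c)| elements.
Summing over C: 4 * 2 + 7 * 4
= 8 + 28 = 36

36


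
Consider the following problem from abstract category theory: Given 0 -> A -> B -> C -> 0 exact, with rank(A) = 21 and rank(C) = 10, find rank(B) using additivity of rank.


For a short exact sequence 0 -> A -> B -> C -> 0,
rank is additive: rank(B) = rank(A) + rank(C).
rank(B) = 21 + 10 = 31

31


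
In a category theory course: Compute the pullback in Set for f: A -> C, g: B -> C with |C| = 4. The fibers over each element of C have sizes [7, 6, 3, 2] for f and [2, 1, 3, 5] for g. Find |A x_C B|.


The pullback A x_C B consists of pairs (a, b) with f(a) = g(b).
For each element c in C, the fiber product has |f^-1(c)| * |g^-1(c)| elements.
Summing over C: 7 * 2 + 6 * 1 + 3 * 3 + 2 * 5
= 14 + 6 + 9 + 10 = 39

39


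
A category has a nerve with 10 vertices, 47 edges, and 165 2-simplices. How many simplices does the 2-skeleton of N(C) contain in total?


The 2-skeleton of the nerve N(C) consists of simplices in dimensions 0, 1, 2:
  |N(C)_0| = 10 (objects)
  |N(C)_1| = 47 (morphisms)
  |N(C)_2| = 165 (composable pairs)
Total = 10 + 47 + 165 = 222

222


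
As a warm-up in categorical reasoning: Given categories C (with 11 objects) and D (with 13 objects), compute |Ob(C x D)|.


The product category C x D has objects that are pairs (c, d).
Number of pairs = |Ob(C)| * |Ob(D)| = 11 * 13 = 143

143


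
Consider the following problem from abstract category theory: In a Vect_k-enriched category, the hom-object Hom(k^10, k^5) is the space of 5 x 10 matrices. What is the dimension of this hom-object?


In Vect-enriched categories, Hom(k^n, k^m) is the space of m x n matrices.
dim(Hom(k^10, k^5)) = 5 * 10 = 50

50


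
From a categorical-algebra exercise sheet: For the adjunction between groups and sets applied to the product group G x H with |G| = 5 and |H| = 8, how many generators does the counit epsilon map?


The counit epsilon_K: F(U(K)) -> K of the Free-Forgetful adjunction
maps |K| generators of F(U(K)) into K. For K = G x H (the product group),
|G x H| = |G| * |H|.
Total generators mapped = 5 * 8 = 40.

40


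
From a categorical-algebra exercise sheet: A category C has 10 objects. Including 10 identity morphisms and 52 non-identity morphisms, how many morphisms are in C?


Each object has an identity morphism, giving 10 identities.
Adding the 52 non-identity morphisms:
Total = 10 + 52 = 62

62


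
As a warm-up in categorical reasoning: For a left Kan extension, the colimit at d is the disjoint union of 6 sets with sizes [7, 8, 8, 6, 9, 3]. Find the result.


Pointwise, the left Kan extension (Lan_F H)(d) is the colimit, indexed
by the comma category (F downarrow d), of H composed with the
projection (F downarrow d) -> C. Here that colimit is given
as a coproduct (disjoint union) of sets, so its cardinality is the
sum of the sizes of the summands.
Coproduct of sets with sizes: 7 + 8 + 8 + 6 + 9 + 3
= 41

41


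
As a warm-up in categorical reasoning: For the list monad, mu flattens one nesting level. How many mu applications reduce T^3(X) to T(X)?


Each application of mu: T^2 -> T removes one layer of nesting.
Starting at depth 3 (i.e., T^3(X)), we need to reach T(X).
Number of mu applications = 3 - 1 = 2

2


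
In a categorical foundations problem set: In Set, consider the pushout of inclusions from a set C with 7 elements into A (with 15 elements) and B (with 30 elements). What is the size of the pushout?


The pushout A +_C B identifies the images of C in A and B.
|A +_C B| = |A| + |B| - |C| (for injections).
= 15 + 30 - 7 = 38

38


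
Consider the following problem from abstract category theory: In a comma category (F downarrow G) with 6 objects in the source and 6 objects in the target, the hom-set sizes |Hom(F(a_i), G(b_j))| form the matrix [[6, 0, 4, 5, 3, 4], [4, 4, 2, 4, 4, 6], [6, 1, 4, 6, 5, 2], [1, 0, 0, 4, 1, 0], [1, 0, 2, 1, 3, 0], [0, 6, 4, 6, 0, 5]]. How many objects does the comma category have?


Objects of (F downarrow G) are triples (a, b, h: F(a)->G(b)).
The count equals the sum of all entries in the hom-matrix.
sum(row 0) = 22
sum(row 1) = 24
sum(row 2) = 24
sum(row 3) = 6
sum(row 4) = 7
sum(row 5) = 21
Grand total = 104

104


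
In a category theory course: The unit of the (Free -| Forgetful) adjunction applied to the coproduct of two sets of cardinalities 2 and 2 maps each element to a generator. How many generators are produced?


The unit eta_X: X -> U(F(X)) of the Free-Forgetful adjunction
maps each element of X to a generator of F(X). For X = S + T (disjoint
union in Set), |S + T| = |S| + |T|.
Total mappings = 2 + 2 = 4.

4


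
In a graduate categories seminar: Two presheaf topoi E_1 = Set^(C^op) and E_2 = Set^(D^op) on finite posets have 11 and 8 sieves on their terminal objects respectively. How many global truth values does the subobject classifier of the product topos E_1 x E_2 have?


In a product of presheaf topoi E_1 x E_2, the subobject classifier
is Omega = Omega_1 x Omega_2 (componentwise), so
|Omega(top)| = |Omega_1(top_1)| * |Omega_2(top_2)|.
= 11 * 8 = 88.

88


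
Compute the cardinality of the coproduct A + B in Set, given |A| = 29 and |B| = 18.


In Set, the coproduct A + B is the disjoint union.
|A + B| = |A| + |B| = 29 + 18 = 47

47
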